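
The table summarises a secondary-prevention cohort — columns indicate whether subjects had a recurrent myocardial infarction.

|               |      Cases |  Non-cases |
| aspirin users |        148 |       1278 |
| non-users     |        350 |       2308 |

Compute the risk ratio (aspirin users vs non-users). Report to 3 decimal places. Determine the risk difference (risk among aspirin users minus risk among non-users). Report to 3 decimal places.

RR = 0.788; RD = -0.028

risk, aspirin users = 148/1426 = 0.1038
risk, non-users = 350/2658 = 0.1317
RR = 0.1038 / 0.1317 = 0.788
risk difference = 0.1038 − 0.1317 = -0.028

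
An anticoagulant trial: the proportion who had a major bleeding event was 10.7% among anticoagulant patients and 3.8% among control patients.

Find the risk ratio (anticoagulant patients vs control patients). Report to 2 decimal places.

RR = 0.10700 / 0.03800 = 2.82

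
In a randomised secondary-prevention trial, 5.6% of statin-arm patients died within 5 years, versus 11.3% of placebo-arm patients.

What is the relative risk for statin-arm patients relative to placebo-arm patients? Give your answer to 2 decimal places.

RR = 0.0560 / 0.1130 = 0.50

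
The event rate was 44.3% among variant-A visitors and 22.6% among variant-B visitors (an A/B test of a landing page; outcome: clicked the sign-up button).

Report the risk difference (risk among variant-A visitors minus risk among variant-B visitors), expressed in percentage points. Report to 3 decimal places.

RD ≈ 21.700

risk difference = 0.4430 − 0.2260 = 0.2170 → 21.700 percentage points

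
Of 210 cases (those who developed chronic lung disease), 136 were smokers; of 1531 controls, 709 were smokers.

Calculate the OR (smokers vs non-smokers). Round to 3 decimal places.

odds, smokers = 136/709 = 0.1918
odds, non-smokers = 74/822 = 0.0900
OR = 0.1918 / 0.0900 = 2.131

OR ≈ 2.131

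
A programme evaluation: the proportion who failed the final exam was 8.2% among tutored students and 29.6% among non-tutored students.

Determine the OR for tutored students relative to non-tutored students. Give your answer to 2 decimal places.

odds, tutored students = 0.0820/0.9180 = 0.0893
odds, non-tutored students = 0.2960/0.7040 = 0.4205
OR = 0.0893 / 0.4205 = 0.21

0.21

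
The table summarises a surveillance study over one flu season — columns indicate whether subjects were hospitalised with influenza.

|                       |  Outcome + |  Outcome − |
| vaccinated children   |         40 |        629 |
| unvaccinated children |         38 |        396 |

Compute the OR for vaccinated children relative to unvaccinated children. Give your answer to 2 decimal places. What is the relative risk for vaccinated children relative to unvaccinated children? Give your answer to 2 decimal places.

odds, vaccinated children = 40/629 = 0.0636
odds, unvaccinated children = 38/396 = 0.0960
OR = 0.0636 / 0.0960 = 0.66
risk, vaccinated children = 40/669 = 0.0598
risk, unvaccinated children = 38/434 = 0.0876
RR = 0.0598 / 0.0876 = 0.68

OR = 0.66; RR = 0.68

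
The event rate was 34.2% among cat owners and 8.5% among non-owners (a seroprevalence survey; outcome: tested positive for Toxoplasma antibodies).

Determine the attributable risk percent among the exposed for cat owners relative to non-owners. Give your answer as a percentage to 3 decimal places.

AR% = (0.3420 − 0.0850) / 0.3420 = 0.7515 → 75.146%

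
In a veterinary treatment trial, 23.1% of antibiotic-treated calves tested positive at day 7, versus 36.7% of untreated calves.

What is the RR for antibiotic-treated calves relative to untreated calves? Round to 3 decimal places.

RR = 0.2310 / 0.3670 = 0.629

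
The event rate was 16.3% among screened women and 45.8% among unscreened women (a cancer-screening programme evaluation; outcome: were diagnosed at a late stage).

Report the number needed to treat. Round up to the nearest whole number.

absolute risk difference = 0.295000
1 / 0.295000 = 3.390 → round up → 4

NNT ≈ 4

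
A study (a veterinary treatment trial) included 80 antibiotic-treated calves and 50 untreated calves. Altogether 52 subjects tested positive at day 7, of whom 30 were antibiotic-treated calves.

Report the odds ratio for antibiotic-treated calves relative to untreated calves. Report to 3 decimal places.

antibiotic-treated calves without the outcome: 80 − 30 = 50
untreated calves with the outcome: 52 − 30 = 22
untreated calves without the outcome: 50 − 22 = 28
odds, antibiotic-treated calves = 30/50 = 0.6000
odds, untreated calves = 22/28 = 0.7857
OR = 0.6000 / 0.7857 = 0.764

OR = 0.764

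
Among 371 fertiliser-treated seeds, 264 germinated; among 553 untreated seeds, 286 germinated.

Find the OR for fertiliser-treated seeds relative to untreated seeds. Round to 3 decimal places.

odds, fertiliser-treated seeds = 264/107 = 2.4673
odds, untreated seeds = 286/267 = 1.0712
OR = 2.4673 / 1.0712 = 2.303

2.303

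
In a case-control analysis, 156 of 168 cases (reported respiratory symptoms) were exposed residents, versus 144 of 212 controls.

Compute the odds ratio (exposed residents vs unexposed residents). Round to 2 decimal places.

OR = (156 × 68) / (144 × 12) = 10608/1728 ≈ 6.14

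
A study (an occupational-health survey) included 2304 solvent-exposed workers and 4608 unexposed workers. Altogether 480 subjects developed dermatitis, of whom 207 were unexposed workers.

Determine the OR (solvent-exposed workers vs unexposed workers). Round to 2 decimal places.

OR ≈ 2.86

solvent-exposed workers with the outcome: 480 − 207 = 273
solvent-exposed workers without the outcome: 2304 − 273 = 2031
unexposed workers without the outcome: 4608 − 207 = 4401
odds, solvent-exposed workers = 273/2031 = 0.13442
odds, unexposed workers = 207/4401 = 0.04703
OR = 0.13442 / 0.04703 = 2.86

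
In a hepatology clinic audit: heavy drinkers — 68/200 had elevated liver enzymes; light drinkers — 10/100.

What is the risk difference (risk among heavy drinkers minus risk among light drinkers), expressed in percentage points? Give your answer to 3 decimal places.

RD ≈ 24.000

risk, heavy drinkers = 68/200 = 0.3400
risk, light drinkers = 10/100 = 0.1000
risk difference = 0.3400 − 0.1000 = 0.2400 → 24.000 percentage points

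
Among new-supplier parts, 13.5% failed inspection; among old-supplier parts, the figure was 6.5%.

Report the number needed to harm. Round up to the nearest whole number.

15

absolute risk difference = 0.070000
1 / 0.070000 = 14.286 → round up → 15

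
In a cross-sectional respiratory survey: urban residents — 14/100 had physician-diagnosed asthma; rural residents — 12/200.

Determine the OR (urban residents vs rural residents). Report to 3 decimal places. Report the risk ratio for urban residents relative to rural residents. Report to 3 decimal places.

OR = 2.550; RR = 2.333

OR = (14 × 188) / (86 × 12) = 2632/1032 ≈ 2.550
risk, urban residents = 14/100 = 0.1400
risk, rural residents = 12/200 = 0.0600
RR = 0.1400 / 0.0600 = 2.333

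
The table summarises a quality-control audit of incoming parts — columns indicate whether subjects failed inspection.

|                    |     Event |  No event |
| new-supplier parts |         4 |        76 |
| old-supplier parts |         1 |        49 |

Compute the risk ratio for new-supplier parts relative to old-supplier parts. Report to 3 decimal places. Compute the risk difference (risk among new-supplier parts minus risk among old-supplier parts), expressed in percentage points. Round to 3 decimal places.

risk, new-supplier parts = 4/80 = 0.05000
risk, old-supplier parts = 1/50 = 0.02000
RR = 0.05000 / 0.02000 = 2.500
risk difference = 0.05000 − 0.02000 = 0.03000 → 3.000 percentage points

RR = 2.500; RD = 3.000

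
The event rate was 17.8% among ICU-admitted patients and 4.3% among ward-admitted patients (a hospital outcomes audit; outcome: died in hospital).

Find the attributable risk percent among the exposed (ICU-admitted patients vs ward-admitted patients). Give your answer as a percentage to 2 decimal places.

AR% = (0.17800 − 0.04300) / 0.17800 = 0.7584 → 75.84%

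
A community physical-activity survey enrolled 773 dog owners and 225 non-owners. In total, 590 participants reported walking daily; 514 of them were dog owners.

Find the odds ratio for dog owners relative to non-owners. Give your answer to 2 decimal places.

3.89

dog owners without the outcome: 773 − 514 = 259
non-owners with the outcome: 590 − 514 = 76
non-owners without the outcome: 225 − 76 = 149
odds, dog owners = 514/259 = 1.9846
odds, non-owners = 76/149 = 0.5101
OR = 1.9846 / 0.5101 = 3.89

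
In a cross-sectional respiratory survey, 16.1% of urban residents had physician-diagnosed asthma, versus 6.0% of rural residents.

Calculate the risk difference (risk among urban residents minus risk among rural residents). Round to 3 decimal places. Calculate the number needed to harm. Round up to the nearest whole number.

risk difference = 0.1610 − 0.0600 = 0.101
absolute risk difference = 0.101000
1 / 0.101000 = 9.901 → round up → 10

RD = 0.101; NNH = 10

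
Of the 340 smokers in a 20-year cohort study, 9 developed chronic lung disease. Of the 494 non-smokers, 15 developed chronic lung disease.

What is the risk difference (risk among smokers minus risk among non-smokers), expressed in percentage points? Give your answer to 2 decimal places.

risk, smokers = 9/340 = 0.02647
risk, non-smokers = 15/494 = 0.03036
risk difference = 0.02647 − 0.03036 = -0.00389 → -0.39 percentage points

-0.39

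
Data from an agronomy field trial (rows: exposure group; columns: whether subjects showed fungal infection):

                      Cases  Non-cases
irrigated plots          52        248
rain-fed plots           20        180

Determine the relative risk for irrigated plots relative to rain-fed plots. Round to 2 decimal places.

risk, irrigated plots = 52/300 = 0.1733
risk, rain-fed plots = 20/200 = 0.1000
RR = 0.1733 / 0.1000 = 1.73

RR: 1.73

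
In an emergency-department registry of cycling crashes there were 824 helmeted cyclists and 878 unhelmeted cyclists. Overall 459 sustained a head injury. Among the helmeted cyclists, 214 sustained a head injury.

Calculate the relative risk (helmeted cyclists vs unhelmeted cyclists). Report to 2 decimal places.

0.93

helmeted cyclists without the outcome: 824 − 214 = 610
unhelmeted cyclists with the outcome: 459 − 214 = 245
unhelmeted cyclists without the outcome: 878 − 245 = 633
risk, helmeted cyclists = 214/824 = 0.2597
risk, unhelmeted cyclists = 245/878 = 0.2790
RR = 0.2597 / 0.2790 = 0.93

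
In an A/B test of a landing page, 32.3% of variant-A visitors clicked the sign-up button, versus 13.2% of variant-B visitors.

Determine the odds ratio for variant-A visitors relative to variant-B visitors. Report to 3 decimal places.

odds, variant-A visitors = 0.3230/0.6770 = 0.4771
odds, variant-B visitors = 0.1320/0.8680 = 0.1521
OR = 0.4771 / 0.1521 = 3.137

OR ≈ 3.137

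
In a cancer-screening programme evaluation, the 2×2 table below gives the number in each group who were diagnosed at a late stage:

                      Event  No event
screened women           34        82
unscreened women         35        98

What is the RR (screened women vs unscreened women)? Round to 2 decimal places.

risk, screened women = 34/116 = 0.2931
risk, unscreened women = 35/133 = 0.2632
RR = 0.2931 / 0.2632 = 1.11

1.11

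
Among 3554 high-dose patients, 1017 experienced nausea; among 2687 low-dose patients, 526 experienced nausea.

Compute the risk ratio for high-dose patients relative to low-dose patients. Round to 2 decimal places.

risk, high-dose patients = 1017/3554 = 0.2862
risk, low-dose patients = 526/2687 = 0.1958
RR = 0.2862 / 0.1958 = 1.46

1.46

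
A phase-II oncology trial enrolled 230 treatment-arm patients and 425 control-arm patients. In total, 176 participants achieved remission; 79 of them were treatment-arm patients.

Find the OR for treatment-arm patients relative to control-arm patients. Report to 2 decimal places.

1.77

treatment-arm patients without the outcome: 230 − 79 = 151
control-arm patients with the outcome: 176 − 79 = 97
control-arm patients without the outcome: 425 − 97 = 328
odds, treatment-arm patients = 79/151 = 0.5232
odds, control-arm patients = 97/328 = 0.2957
OR = 0.5232 / 0.2957 = 1.77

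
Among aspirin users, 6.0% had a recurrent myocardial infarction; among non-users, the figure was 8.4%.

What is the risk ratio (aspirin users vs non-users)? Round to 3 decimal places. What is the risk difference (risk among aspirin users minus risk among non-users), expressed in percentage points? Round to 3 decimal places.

RR = 0.714; RD = -2.400

RR = 0.0600 / 0.0840 = 0.714
risk difference = 0.0600 − 0.0840 = -0.0240 → -2.400 percentage points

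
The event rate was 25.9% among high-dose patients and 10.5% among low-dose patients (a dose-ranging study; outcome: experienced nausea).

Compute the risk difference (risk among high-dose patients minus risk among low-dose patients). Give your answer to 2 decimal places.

risk difference = 0.2590 − 0.1050 = 0.15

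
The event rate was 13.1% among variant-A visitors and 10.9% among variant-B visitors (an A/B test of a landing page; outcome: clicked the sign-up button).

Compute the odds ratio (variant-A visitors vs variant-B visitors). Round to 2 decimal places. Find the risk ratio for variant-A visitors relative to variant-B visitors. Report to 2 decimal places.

OR = 1.23; RR = 1.20

odds, variant-A visitors = 0.1310/0.8690 = 0.1507
odds, variant-B visitors = 0.1090/0.8910 = 0.1223
OR = 0.1507 / 0.1223 = 1.23
RR = 0.1310 / 0.1090 = 1.20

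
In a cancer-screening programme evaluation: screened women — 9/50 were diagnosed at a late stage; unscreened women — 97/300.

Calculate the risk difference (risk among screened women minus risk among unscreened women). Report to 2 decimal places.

risk, screened women = 9/50 = 0.1800
risk, unscreened women = 97/300 = 0.3233
risk difference = 0.1800 − 0.3233 = -0.14

RD: -0.14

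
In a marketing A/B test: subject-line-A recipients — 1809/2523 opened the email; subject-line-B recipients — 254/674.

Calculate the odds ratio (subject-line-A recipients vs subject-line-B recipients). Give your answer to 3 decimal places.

4.189

odds, subject-line-A recipients = 1809/714 = 2.5336
odds, subject-line-B recipients = 254/420 = 0.6048
OR = 2.5336 / 0.6048 = 4.189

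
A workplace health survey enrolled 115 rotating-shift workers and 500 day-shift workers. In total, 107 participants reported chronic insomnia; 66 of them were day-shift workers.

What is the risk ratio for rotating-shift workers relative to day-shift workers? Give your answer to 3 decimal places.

2.701

rotating-shift workers with the outcome: 107 − 66 = 41
rotating-shift workers without the outcome: 115 − 41 = 74
day-shift workers without the outcome: 500 − 66 = 434
risk, rotating-shift workers = 41/115 = 0.3565
risk, day-shift workers = 66/500 = 0.1320
RR = 0.3565 / 0.1320 = 2.701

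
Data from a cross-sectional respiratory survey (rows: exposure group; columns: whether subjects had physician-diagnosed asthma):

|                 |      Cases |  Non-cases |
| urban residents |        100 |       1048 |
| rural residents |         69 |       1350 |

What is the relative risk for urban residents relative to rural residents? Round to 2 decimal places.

risk, urban residents = 100/1148 = 0.08711
risk, rural residents = 69/1419 = 0.04863
RR = 0.08711 / 0.04863 = 1.79

1.79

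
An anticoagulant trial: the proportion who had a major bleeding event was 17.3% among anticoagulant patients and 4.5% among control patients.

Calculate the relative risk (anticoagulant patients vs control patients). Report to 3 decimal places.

RR = 0.17300 / 0.04500 = 3.844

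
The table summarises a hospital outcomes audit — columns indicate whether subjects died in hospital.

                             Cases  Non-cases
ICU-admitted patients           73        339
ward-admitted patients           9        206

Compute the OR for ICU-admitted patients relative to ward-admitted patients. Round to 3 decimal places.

odds, ICU-admitted patients = 73/339 = 0.21534
odds, ward-admitted patients = 9/206 = 0.04369
OR = 0.21534 / 0.04369 = 4.929

4.929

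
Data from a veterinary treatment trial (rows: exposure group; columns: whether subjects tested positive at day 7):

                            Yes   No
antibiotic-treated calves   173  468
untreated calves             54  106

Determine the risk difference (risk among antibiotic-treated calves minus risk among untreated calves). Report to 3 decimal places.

risk, antibiotic-treated calves = 173/641 = 0.2699
risk, untreated calves = 54/160 = 0.3375
risk difference = 0.2699 − 0.3375 = -0.068

-0.068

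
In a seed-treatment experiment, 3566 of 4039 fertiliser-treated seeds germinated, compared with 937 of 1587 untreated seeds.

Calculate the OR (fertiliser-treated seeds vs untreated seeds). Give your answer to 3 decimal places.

odds, fertiliser-treated seeds = 3566/473 = 7.5391
odds, untreated seeds = 937/650 = 1.4415
OR = 7.5391 / 1.4415 = 5.230

OR ≈ 5.230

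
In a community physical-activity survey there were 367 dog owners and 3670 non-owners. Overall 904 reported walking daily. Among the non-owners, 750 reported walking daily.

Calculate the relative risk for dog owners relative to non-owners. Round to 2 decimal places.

dog owners with the outcome: 904 − 750 = 154
dog owners without the outcome: 367 − 154 = 213
non-owners without the outcome: 3670 − 750 = 2920
risk, dog owners = 154/367 = 0.4196
risk, non-owners = 750/3670 = 0.2044
RR = 0.4196 / 0.2044 = 2.05

2.05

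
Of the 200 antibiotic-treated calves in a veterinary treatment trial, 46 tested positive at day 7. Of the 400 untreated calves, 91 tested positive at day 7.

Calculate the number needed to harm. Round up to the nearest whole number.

NNH = 400

risk, antibiotic-treated calves = 46/200 = 0.230000
risk, untreated calves = 91/400 = 0.227500
absolute risk difference = 0.002500
1 / 0.002500 = 400.000 → round up → 400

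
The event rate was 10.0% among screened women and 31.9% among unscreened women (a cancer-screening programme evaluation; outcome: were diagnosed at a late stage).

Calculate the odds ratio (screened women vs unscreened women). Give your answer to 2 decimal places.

OR ≈ 0.24

odds, screened women = 0.1000/0.9000 = 0.1111
odds, unscreened women = 0.3190/0.6810 = 0.4684
OR = 0.1111 / 0.4684 = 0.24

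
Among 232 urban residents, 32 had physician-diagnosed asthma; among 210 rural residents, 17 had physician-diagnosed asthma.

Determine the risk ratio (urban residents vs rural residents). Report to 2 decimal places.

1.70

risk, urban residents = 32/232 = 0.1379
risk, rural residents = 17/210 = 0.0810
RR = 0.1379 / 0.0810 = 1.70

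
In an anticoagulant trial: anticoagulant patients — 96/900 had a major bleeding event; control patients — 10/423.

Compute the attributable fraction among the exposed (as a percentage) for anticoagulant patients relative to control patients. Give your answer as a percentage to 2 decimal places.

risk, anticoagulant patients = 96/900 = 0.10667
risk, control patients = 10/423 = 0.02364
AR% = (0.10667 − 0.02364) / 0.10667 = 0.7784 → 77.84%

77.84%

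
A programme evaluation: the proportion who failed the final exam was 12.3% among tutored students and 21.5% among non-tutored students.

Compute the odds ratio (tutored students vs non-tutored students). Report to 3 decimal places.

OR: 0.512

odds, tutored students = 0.1230/0.8770 = 0.1403
odds, non-tutored students = 0.2150/0.7850 = 0.2739
OR = 0.1403 / 0.2739 = 0.512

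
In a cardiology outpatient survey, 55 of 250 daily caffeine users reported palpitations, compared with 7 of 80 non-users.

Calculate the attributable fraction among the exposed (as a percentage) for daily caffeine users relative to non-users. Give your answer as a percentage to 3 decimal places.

60.227%

risk, daily caffeine users = 55/250 = 0.2200
risk, non-users = 7/80 = 0.0875
AR% = (0.2200 − 0.0875) / 0.2200 = 0.6023 → 60.227%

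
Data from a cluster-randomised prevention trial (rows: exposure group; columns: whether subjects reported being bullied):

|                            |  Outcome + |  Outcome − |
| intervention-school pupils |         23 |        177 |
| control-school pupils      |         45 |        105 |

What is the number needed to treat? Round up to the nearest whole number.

risk, intervention-school pupils = 23/200 = 0.115000
risk, control-school pupils = 45/150 = 0.300000
absolute risk difference = 0.185000
1 / 0.185000 = 5.405 → round up → 6

6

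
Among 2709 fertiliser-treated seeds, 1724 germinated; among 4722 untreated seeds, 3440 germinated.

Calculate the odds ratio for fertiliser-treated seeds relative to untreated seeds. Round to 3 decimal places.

OR = (1724 × 1282) / (985 × 3440) = 2210168/3388400 ≈ 0.652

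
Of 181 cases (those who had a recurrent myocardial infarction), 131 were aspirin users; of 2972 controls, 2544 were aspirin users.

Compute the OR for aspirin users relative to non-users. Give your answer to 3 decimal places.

OR = (131 × 428) / (2544 × 50) = 56068/127200 ≈ 0.441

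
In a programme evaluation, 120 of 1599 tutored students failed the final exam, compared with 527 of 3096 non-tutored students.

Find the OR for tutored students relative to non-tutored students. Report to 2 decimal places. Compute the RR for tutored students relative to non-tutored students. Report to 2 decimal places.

odds, tutored students = 120/1479 = 0.0811
odds, non-tutored students = 527/2569 = 0.2051
OR = 0.0811 / 0.2051 = 0.40
risk, tutored students = 120/1599 = 0.0750
risk, non-tutored students = 527/3096 = 0.1702
RR = 0.0750 / 0.1702 = 0.44

OR = 0.40; RR = 0.44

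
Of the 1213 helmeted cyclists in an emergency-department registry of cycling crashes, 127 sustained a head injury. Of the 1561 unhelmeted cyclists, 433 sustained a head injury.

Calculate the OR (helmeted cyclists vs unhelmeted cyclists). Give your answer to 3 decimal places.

OR = (127 × 1128) / (1086 × 433) = 143256/470238 ≈ 0.305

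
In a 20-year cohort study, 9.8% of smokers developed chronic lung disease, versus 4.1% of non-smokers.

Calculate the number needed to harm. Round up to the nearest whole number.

absolute risk difference = 0.057000
1 / 0.057000 = 17.544 → round up → 18

18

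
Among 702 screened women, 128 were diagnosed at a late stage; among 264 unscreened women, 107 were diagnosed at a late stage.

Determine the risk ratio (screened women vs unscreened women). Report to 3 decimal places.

risk, screened women = 128/702 = 0.1823
risk, unscreened women = 107/264 = 0.4053
RR = 0.1823 / 0.4053 = 0.450

0.450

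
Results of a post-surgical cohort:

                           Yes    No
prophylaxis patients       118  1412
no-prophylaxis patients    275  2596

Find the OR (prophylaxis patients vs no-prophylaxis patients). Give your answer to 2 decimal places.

OR = (118 × 2596) / (1412 × 275) = 306328/388300 ≈ 0.79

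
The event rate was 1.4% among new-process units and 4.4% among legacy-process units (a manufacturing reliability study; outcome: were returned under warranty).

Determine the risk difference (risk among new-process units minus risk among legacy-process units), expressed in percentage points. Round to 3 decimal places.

RD: -3.000

risk difference = 0.01400 − 0.04400 = -0.03000 → -3.000 percentage points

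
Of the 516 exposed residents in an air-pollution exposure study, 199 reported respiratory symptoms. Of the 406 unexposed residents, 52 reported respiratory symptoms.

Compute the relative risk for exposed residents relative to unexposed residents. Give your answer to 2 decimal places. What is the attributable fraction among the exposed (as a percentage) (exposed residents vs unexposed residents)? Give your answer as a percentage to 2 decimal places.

RR = 3.01; AR% = 66.79%

risk, exposed residents = 199/516 = 0.3857
risk, unexposed residents = 52/406 = 0.1281
RR = 0.3857 / 0.1281 = 3.01
AR% = (0.3857 − 0.1281) / 0.3857 = 0.6679 → 66.79%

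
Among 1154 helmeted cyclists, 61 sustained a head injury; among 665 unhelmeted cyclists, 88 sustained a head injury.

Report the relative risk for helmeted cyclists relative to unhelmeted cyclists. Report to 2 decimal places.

risk, helmeted cyclists = 61/1154 = 0.0529
risk, unhelmeted cyclists = 88/665 = 0.1323
RR = 0.0529 / 0.1323 = 0.40

RR ≈ 0.40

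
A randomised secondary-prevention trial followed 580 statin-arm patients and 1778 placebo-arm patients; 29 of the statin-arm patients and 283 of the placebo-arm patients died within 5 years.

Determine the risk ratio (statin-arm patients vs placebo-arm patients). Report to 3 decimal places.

RR ≈ 0.314

risk, statin-arm patients = 29/580 = 0.0500
risk, placebo-arm patients = 283/1778 = 0.1592
RR = 0.0500 / 0.1592 = 0.314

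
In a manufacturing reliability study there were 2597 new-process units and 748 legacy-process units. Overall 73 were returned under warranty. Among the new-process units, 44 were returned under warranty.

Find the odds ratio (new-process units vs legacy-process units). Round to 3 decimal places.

new-process units without the outcome: 2597 − 44 = 2553
legacy-process units with the outcome: 73 − 44 = 29
legacy-process units without the outcome: 748 − 29 = 719
odds, new-process units = 44/2553 = 0.01723
odds, legacy-process units = 29/719 = 0.04033
OR = 0.01723 / 0.04033 = 0.427

0.427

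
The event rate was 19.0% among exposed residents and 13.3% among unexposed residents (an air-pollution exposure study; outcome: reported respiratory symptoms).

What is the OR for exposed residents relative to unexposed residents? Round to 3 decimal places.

1.529

odds, exposed residents = 0.1900/0.8100 = 0.2346
odds, unexposed residents = 0.1330/0.8670 = 0.1534
OR = 0.2346 / 0.1534 = 1.529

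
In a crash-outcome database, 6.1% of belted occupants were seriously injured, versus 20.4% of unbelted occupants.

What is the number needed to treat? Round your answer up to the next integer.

absolute risk difference = 0.143000
1 / 0.143000 = 6.993 → round up → 7

7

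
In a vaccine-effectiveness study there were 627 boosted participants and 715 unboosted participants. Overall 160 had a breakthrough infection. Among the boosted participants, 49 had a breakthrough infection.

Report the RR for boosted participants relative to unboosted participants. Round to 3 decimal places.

RR ≈ 0.503

boosted participants without the outcome: 627 − 49 = 578
unboosted participants with the outcome: 160 − 49 = 111
unboosted participants without the outcome: 715 − 111 = 604
risk, boosted participants = 49/627 = 0.0781
risk, unboosted participants = 111/715 = 0.1552
RR = 0.0781 / 0.1552 = 0.503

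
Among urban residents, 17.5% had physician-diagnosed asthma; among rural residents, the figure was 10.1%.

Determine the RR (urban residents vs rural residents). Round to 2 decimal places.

RR = 0.1750 / 0.1010 = 1.73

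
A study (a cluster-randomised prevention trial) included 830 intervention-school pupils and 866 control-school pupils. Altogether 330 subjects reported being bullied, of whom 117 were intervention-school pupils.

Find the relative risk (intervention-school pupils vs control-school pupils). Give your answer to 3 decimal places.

0.573

intervention-school pupils without the outcome: 830 − 117 = 713
control-school pupils with the outcome: 330 − 117 = 213
control-school pupils without the outcome: 866 − 213 = 653
risk, intervention-school pupils = 117/830 = 0.1410
risk, control-school pupils = 213/866 = 0.2460
RR = 0.1410 / 0.2460 = 0.573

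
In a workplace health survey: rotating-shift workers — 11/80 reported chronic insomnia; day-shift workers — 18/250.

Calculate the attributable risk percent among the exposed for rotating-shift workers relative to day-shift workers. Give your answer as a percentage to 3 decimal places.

AR% = 47.636%

risk, rotating-shift workers = 11/80 = 0.1375
risk, day-shift workers = 18/250 = 0.0720
AR% = (0.1375 − 0.0720) / 0.1375 = 0.4764 → 47.636%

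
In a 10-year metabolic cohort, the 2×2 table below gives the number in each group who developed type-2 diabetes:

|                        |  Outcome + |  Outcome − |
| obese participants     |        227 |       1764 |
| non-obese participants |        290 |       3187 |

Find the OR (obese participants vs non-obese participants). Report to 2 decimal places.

OR = (227 × 3187) / (1764 × 290) = 723449/511560 ≈ 1.41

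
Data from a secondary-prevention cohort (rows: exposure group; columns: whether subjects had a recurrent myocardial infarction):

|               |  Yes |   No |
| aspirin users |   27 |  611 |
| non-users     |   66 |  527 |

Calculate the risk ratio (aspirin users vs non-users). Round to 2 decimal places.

0.38

risk, aspirin users = 27/638 = 0.04232
risk, non-users = 66/593 = 0.11130
RR = 0.04232 / 0.11130 = 0.38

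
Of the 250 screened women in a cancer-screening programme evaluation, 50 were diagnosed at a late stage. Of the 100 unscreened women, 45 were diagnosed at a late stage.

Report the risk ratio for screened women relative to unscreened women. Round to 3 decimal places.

RR ≈ 0.444

risk, screened women = 50/250 = 0.2000
risk, unscreened women = 45/100 = 0.4500
RR = 0.2000 / 0.4500 = 0.444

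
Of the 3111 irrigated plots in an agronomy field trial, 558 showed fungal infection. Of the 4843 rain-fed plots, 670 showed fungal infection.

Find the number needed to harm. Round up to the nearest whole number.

NNH = 25

risk, irrigated plots = 558/3111 = 0.179364
risk, rain-fed plots = 670/4843 = 0.138344
absolute risk difference = 0.041020
1 / 0.041020 = 24.378 → round up → 25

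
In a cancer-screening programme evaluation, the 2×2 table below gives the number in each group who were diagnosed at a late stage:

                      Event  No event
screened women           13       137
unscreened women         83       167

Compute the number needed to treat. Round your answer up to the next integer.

5

risk, screened women = 13/150 = 0.086667
risk, unscreened women = 83/250 = 0.332000
absolute risk difference = 0.245333
1 / 0.245333 = 4.076 → round up → 5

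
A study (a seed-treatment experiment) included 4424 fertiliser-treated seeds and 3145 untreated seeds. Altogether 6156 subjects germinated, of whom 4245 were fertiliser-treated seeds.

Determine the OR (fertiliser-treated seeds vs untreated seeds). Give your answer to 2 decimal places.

fertiliser-treated seeds without the outcome: 4424 − 4245 = 179
untreated seeds with the outcome: 6156 − 4245 = 1911
untreated seeds without the outcome: 3145 − 1911 = 1234
OR = (4245 × 1234) / (179 × 1911) = 5238330/342069 ≈ 15.31

OR = 15.31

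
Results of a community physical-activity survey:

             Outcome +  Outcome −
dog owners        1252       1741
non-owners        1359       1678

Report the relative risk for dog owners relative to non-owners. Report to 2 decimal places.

0.93

risk, dog owners = 1252/2993 = 0.4183
risk, non-owners = 1359/3037 = 0.4475
RR = 0.4183 / 0.4475 = 0.93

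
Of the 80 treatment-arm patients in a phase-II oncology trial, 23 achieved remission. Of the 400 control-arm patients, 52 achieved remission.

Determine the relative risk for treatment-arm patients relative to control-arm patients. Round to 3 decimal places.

risk, treatment-arm patients = 23/80 = 0.2875
risk, control-arm patients = 52/400 = 0.1300
RR = 0.2875 / 0.1300 = 2.212

RR ≈ 2.212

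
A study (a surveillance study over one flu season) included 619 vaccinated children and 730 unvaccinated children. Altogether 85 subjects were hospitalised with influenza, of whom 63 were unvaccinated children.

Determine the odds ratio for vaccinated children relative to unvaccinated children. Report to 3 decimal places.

vaccinated children with the outcome: 85 − 63 = 22
vaccinated children without the outcome: 619 − 22 = 597
unvaccinated children without the outcome: 730 − 63 = 667
odds, vaccinated children = 22/597 = 0.03685
odds, unvaccinated children = 63/667 = 0.09445
OR = 0.03685 / 0.09445 = 0.390

0.390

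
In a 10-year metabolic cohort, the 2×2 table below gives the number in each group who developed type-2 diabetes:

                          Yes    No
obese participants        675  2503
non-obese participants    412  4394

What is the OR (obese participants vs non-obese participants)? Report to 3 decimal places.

OR = (675 × 4394) / (2503 × 412) = 2965950/1031236 ≈ 2.876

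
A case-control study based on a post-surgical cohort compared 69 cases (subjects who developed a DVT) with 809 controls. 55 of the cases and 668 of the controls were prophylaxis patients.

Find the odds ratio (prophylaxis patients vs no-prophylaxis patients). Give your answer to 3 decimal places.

OR = (55 × 141) / (668 × 14) = 7755/9352 ≈ 0.829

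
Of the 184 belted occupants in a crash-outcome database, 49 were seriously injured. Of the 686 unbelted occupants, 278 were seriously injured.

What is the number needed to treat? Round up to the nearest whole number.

risk, belted occupants = 49/184 = 0.266304
risk, unbelted occupants = 278/686 = 0.405248
absolute risk difference = 0.138943
1 / 0.138943 = 7.197 → round up → 8

8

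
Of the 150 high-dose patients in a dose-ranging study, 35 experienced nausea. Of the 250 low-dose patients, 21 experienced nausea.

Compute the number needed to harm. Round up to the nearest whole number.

risk, high-dose patients = 35/150 = 0.233333
risk, low-dose patients = 21/250 = 0.084000
absolute risk difference = 0.149333
1 / 0.149333 = 6.696 → round up → 7

7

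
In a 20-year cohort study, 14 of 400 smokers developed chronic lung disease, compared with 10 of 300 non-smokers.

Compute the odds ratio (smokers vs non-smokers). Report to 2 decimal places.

odds, smokers = 14/386 = 0.03627
odds, non-smokers = 10/290 = 0.03448
OR = 0.03627 / 0.03448 = 1.05

OR: 1.05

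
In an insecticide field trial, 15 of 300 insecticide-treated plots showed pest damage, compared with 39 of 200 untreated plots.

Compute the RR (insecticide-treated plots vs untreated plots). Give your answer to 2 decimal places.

risk, insecticide-treated plots = 15/300 = 0.0500
risk, untreated plots = 39/200 = 0.1950
RR = 0.0500 / 0.1950 = 0.26

RR: 0.26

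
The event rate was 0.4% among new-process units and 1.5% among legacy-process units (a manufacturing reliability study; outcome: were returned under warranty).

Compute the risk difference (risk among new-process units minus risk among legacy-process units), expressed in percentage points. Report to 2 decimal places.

RD: -1.10

risk difference = 0.00400 − 0.01500 = -0.01100 → -1.10 percentage points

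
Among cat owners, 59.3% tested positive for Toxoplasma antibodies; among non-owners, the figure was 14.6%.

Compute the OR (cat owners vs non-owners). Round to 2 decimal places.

odds, cat owners = 0.5930/0.4070 = 1.4570
odds, non-owners = 0.1460/0.8540 = 0.1710
OR = 1.4570 / 0.1710 = 8.52

OR = 8.52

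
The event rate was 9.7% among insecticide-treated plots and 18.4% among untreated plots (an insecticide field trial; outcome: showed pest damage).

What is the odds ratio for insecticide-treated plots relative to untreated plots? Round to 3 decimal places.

OR = 0.476

odds, insecticide-treated plots = 0.0970/0.9030 = 0.1074
odds, untreated plots = 0.1840/0.8160 = 0.2255
OR = 0.1074 / 0.2255 = 0.476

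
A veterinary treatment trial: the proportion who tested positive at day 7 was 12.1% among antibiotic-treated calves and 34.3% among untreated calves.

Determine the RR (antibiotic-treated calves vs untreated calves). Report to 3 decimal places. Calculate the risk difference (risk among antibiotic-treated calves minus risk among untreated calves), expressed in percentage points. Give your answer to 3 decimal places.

RR = 0.1210 / 0.3430 = 0.353
risk difference = 0.1210 − 0.3430 = -0.2220 → -22.200 percentage points

RR = 0.353; RD = -22.200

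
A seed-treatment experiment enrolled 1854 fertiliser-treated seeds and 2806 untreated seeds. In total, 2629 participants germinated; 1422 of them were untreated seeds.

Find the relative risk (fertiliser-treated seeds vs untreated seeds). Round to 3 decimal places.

fertiliser-treated seeds with the outcome: 2629 − 1422 = 1207
fertiliser-treated seeds without the outcome: 1854 − 1207 = 647
untreated seeds without the outcome: 2806 − 1422 = 1384
risk, fertiliser-treated seeds = 1207/1854 = 0.6510
risk, untreated seeds = 1422/2806 = 0.5068
RR = 0.6510 / 0.5068 = 1.285

RR = 1.285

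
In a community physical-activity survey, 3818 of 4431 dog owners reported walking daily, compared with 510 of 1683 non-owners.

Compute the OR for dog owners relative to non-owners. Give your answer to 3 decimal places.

odds, dog owners = 3818/613 = 6.2284
odds, non-owners = 510/1173 = 0.4348
OR = 6.2284 / 0.4348 = 14.325

OR ≈ 14.325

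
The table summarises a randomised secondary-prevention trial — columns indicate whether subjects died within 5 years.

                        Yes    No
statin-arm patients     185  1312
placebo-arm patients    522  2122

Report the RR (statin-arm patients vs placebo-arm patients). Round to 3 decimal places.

RR ≈ 0.626

risk, statin-arm patients = 185/1497 = 0.1236
risk, placebo-arm patients = 522/2644 = 0.1974
RR = 0.1236 / 0.1974 = 0.626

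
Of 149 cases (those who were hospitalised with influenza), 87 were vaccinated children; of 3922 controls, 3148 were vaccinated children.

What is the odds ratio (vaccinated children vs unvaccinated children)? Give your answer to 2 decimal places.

OR = (87 × 774) / (3148 × 62) = 67338/195176 ≈ 0.35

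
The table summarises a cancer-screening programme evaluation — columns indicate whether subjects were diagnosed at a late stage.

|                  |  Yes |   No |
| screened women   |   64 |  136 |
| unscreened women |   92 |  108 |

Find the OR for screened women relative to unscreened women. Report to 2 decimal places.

OR = (64 × 108) / (136 × 92) = 6912/12512 ≈ 0.55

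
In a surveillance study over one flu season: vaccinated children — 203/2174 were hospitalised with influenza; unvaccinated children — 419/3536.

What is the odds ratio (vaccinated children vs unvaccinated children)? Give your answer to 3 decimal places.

OR = (203 × 3117) / (1971 × 419) = 632751/825849 ≈ 0.766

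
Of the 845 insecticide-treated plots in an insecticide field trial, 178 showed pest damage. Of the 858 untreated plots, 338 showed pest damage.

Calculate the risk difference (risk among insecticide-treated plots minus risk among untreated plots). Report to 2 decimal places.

risk, insecticide-treated plots = 178/845 = 0.2107
risk, untreated plots = 338/858 = 0.3939
risk difference = 0.2107 − 0.3939 = -0.18

-0.18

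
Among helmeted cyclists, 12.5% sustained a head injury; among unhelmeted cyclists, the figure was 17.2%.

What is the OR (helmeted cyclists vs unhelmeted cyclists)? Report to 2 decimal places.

odds, helmeted cyclists = 0.1250/0.8750 = 0.1429
odds, unhelmeted cyclists = 0.1720/0.8280 = 0.2077
OR = 0.1429 / 0.2077 = 0.69

OR: 0.69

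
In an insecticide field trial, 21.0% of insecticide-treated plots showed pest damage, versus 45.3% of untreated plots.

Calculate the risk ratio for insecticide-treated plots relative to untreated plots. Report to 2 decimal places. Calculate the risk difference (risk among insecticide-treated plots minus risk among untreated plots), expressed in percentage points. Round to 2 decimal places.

RR = 0.46; RD = -24.30

RR = 0.2100 / 0.4530 = 0.46
risk difference = 0.2100 − 0.4530 = -0.2430 → -24.30 percentage points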